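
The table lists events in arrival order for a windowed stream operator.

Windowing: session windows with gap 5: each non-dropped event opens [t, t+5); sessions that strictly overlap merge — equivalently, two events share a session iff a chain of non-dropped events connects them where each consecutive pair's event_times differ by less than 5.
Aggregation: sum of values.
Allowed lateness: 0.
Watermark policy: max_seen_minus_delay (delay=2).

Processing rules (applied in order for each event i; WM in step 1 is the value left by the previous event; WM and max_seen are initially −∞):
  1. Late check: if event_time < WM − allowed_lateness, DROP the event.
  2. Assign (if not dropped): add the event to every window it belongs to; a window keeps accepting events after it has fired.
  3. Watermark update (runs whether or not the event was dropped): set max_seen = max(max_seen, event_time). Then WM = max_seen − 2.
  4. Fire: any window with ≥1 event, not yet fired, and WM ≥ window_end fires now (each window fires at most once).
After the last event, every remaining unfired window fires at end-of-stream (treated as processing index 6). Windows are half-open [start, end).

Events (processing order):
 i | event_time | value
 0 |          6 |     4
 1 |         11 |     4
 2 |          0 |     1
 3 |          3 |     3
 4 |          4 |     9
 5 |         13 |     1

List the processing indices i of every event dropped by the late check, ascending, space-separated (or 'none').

2 3 4

i=0 t=6 v=4: → [6,11); WM=4
i=1 t=11 v=4: → [11,16); WM=9
i=2 t=0 v=1: DROP (t<9-0); WM=9
i=3 t=3 v=3: DROP (t<9-0); WM=9
i=4 t=4 v=9: DROP (t<9-0); WM=9
i=5 t=13 v=1: → [11,18); WM=11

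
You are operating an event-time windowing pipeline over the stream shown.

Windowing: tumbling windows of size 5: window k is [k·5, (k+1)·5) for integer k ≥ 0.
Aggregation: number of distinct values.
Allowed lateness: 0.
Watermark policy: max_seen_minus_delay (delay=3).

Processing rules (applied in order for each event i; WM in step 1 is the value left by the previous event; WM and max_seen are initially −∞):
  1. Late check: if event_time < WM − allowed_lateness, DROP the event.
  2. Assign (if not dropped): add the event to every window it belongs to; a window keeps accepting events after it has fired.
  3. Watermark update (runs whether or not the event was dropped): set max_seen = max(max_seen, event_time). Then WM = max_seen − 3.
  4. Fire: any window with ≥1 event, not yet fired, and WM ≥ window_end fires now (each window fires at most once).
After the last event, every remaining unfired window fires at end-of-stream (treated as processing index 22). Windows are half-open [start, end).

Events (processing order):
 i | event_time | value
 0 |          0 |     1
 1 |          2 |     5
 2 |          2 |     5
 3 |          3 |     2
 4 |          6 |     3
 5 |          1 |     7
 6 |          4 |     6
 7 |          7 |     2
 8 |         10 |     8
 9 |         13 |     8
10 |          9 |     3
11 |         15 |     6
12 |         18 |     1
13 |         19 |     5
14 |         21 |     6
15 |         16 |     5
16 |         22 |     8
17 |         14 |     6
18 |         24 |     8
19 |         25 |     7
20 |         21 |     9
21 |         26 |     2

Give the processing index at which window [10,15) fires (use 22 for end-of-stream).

12

i=0 t=0 v=1: → [0,5); WM=-3
i=1 t=2 v=5: → [0,5); WM=-1
i=2 t=2 v=5: → [0,5); WM=-1
i=3 t=3 v=2: → [0,5); WM=0
i=4 t=6 v=3: → [5,10); WM=3
i=5 t=1 v=7: DROP (t<3-0); WM=3
i=6 t=4 v=6: → [0,5); WM=3
i=7 t=7 v=2: → [5,10); WM=4
i=8 t=10 v=8: → [10,15); WM=7; [0,5) fires=4
i=9 t=13 v=8: → [10,15); WM=10; [5,10) fires=2
i=10 t=9 v=3: DROP (t<10-0); WM=10
i=11 t=15 v=6: → [15,20); WM=12
i=12 t=18 v=1: → [15,20); WM=15; [10,15) fires=1
i=13 t=19 v=5: → [15,20); WM=16
i=14 t=21 v=6: → [20,25); WM=18
i=15 t=16 v=5: DROP (t<18-0); WM=18
i=16 t=22 v=8: → [20,25); WM=19
i=17 t=14 v=6: DROP (t<19-0); WM=19
i=18 t=24 v=8: → [20,25); WM=21; [15,20) fires=3
i=19 t=25 v=7: → [25,30); WM=22
i=20 t=21 v=9: DROP (t<22-0); WM=22
i=21 t=26 v=2: → [25,30); WM=23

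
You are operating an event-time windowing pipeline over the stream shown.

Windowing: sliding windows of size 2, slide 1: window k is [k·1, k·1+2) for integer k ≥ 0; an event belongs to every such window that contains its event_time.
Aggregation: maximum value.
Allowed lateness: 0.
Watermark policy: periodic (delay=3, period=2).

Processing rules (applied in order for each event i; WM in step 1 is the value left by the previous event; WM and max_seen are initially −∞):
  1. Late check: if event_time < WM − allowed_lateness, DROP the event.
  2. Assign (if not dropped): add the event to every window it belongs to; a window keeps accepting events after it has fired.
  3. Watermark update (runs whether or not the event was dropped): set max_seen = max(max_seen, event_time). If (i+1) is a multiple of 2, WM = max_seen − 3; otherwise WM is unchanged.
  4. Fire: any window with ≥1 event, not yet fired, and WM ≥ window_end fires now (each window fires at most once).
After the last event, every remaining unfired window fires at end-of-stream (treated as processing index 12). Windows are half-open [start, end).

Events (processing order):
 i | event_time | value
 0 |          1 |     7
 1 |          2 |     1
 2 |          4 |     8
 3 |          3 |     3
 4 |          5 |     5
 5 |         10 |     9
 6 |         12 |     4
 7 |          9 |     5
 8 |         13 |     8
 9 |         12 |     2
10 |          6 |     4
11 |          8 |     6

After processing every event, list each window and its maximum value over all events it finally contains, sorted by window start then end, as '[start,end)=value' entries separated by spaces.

i=0 t=1 v=7: → [1,3),[0,2); WM=−∞
i=1 t=2 v=1: → [2,4),[1,3); WM=-1
i=2 t=4 v=8: → [4,6),[3,5); WM=-1
i=3 t=3 v=3: → [3,5),[2,4); WM=1
i=4 t=5 v=5: → [5,7),[4,6); WM=1
i=5 t=10 v=9: → [10,12),[9,11); WM=7; [0,2) fires=7 [1,3) fires=7 [2,4) fires=3 [3,5) fires=8 [4,6) fires=8 [5,7) fires=5
i=6 t=12 v=4: → [12,14),[11,13); WM=7
i=7 t=9 v=5: → [9,11),[8,10); WM=9
i=8 t=13 v=8: → [13,15),[12,14); WM=9
i=9 t=12 v=2: → [12,14),[11,13); WM=10; [8,10) fires=5
i=10 t=6 v=4: DROP (t<10-0); WM=10
i=11 t=8 v=6: DROP (t<10-0); WM=10

[0,2)=7 [1,3)=7 [2,4)=3 [3,5)=8 [4,6)=8 [5,7)=5 [8,10)=5 [9,11)=9 [10,12)=9 [11,13)=4 [12,14)=8 [13,15)=8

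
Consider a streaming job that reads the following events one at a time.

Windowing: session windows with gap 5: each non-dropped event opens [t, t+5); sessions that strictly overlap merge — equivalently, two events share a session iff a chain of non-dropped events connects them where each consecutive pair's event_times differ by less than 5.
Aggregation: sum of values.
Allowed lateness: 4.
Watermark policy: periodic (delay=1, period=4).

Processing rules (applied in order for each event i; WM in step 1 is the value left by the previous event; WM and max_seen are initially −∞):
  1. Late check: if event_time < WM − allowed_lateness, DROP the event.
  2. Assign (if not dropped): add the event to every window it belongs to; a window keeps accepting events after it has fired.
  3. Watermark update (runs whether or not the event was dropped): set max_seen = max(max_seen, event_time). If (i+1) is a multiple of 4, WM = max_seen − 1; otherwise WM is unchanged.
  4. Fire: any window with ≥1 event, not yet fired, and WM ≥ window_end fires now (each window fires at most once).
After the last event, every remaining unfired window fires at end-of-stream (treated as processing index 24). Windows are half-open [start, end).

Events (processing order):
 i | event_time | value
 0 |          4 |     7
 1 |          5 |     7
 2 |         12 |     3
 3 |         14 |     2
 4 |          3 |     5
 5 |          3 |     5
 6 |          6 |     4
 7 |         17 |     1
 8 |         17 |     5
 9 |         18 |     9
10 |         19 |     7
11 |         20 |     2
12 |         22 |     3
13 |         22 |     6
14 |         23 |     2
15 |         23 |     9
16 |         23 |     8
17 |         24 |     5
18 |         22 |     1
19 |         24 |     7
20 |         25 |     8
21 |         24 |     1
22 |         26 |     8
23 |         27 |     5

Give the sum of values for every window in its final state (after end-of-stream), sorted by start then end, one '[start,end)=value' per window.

i=0 t=4 v=7: → [4,9); WM=−∞
i=1 t=5 v=7: → [4,10); WM=−∞
i=2 t=12 v=3: → [12,17); WM=−∞
i=3 t=14 v=2: → [12,19); WM=13
i=4 t=3 v=5: DROP (t<13-4); WM=13
i=5 t=3 v=5: DROP (t<13-4); WM=13
i=6 t=6 v=4: DROP (t<13-4); WM=13
i=7 t=17 v=1: → [12,22); WM=16
i=8 t=17 v=5: → [12,22); WM=16
i=9 t=18 v=9: → [12,23); WM=16
i=10 t=19 v=7: → [12,24); WM=16
i=11 t=20 v=2: → [12,25); WM=19
i=12 t=22 v=3: → [12,27); WM=19
i=13 t=22 v=6: → [12,27); WM=19
i=14 t=23 v=2: → [12,28); WM=19
i=15 t=23 v=9: → [12,28); WM=22
i=16 t=23 v=8: → [12,28); WM=22
i=17 t=24 v=5: → [12,29); WM=22
i=18 t=22 v=1: → [12,29); WM=22
i=19 t=24 v=7: → [12,29); WM=23
i=20 t=25 v=8: → [12,30); WM=23
i=21 t=24 v=1: → [12,30); WM=23
i=22 t=26 v=8: → [12,31); WM=23
i=23 t=27 v=5: → [12,32); WM=26

[4,10)=14 [12,32)=92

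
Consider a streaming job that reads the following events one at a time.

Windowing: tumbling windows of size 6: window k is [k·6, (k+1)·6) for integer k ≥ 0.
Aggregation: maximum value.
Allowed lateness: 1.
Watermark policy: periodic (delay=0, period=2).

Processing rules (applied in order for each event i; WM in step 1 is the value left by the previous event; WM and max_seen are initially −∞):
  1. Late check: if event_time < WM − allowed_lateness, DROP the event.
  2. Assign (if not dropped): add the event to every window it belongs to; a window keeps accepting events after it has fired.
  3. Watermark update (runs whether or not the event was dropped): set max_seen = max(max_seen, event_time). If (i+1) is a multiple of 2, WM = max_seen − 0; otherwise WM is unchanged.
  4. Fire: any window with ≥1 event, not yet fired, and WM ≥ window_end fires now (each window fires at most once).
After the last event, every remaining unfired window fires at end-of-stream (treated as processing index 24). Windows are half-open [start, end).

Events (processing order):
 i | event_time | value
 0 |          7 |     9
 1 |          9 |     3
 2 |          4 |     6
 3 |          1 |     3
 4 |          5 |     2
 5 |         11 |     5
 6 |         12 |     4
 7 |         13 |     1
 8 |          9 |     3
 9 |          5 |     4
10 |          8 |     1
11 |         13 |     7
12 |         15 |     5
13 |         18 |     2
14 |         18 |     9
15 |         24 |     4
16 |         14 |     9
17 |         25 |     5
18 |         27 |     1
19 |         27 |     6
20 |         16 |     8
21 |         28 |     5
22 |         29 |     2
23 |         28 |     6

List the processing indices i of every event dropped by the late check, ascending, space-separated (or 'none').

i=0 t=7 v=9: → [6,12); WM=−∞
i=1 t=9 v=3: → [6,12); WM=9
i=2 t=4 v=6: DROP (t<9-1); WM=9
i=3 t=1 v=3: DROP (t<9-1); WM=9
i=4 t=5 v=2: DROP (t<9-1); WM=9
i=5 t=11 v=5: → [6,12); WM=11
i=6 t=12 v=4: → [12,18); WM=11
i=7 t=13 v=1: → [12,18); WM=13; [6,12) fires=9
i=8 t=9 v=3: DROP (t<13-1); WM=13
i=9 t=5 v=4: DROP (t<13-1); WM=13
i=10 t=8 v=1: DROP (t<13-1); WM=13
i=11 t=13 v=7: → [12,18); WM=13
i=12 t=15 v=5: → [12,18); WM=13
i=13 t=18 v=2: → [18,24); WM=18; [12,18) fires=7
i=14 t=18 v=9: → [18,24); WM=18
i=15 t=24 v=4: → [24,30); WM=24; [18,24) fires=9
i=16 t=14 v=9: DROP (t<24-1); WM=24
i=17 t=25 v=5: → [24,30); WM=25
i=18 t=27 v=1: → [24,30); WM=25
i=19 t=27 v=6: → [24,30); WM=27
i=20 t=16 v=8: DROP (t<27-1); WM=27
i=21 t=28 v=5: → [24,30); WM=28
i=22 t=29 v=2: → [24,30); WM=28
i=23 t=28 v=6: → [24,30); WM=29

2 3 4 8 9 10 16 20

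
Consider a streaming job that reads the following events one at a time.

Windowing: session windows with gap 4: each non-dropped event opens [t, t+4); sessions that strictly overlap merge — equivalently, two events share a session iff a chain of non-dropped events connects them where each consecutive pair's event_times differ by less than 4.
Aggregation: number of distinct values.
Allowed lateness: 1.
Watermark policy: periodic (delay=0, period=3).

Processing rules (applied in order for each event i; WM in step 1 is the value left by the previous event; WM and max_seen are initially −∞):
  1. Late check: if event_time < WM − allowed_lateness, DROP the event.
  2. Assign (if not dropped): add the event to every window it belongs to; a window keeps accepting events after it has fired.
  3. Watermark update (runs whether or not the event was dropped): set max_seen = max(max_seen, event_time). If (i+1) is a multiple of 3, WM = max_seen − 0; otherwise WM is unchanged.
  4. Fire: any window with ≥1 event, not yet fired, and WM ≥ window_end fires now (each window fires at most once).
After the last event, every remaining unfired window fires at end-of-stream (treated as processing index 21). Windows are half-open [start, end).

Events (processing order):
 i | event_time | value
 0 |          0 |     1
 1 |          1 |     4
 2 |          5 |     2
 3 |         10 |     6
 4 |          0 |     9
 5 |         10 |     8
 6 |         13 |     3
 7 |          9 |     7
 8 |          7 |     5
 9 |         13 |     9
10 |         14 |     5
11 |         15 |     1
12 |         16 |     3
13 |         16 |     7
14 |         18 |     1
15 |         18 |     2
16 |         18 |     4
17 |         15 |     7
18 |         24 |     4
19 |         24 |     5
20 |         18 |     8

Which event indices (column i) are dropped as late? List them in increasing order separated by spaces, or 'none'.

i=0 t=0 v=1: → [0,4); WM=−∞
i=1 t=1 v=4: → [0,5); WM=−∞
i=2 t=5 v=2: → [5,9); WM=5
i=3 t=10 v=6: → [10,14); WM=5
i=4 t=0 v=9: DROP (t<5-1); WM=5
i=5 t=10 v=8: → [10,14); WM=10
i=6 t=13 v=3: → [10,17); WM=10
i=7 t=9 v=7: → [9,17); WM=10
i=8 t=7 v=5: DROP (t<10-1); WM=13
i=9 t=13 v=9: → [9,17); WM=13
i=10 t=14 v=5: → [9,18); WM=13
i=11 t=15 v=1: → [9,19); WM=15
i=12 t=16 v=3: → [9,20); WM=15
i=13 t=16 v=7: → [9,20); WM=15
i=14 t=18 v=1: → [9,22); WM=18
i=15 t=18 v=2: → [9,22); WM=18
i=16 t=18 v=4: → [9,22); WM=18
i=17 t=15 v=7: DROP (t<18-1); WM=18
i=18 t=24 v=4: → [24,28); WM=18
i=19 t=24 v=5: → [24,28); WM=18
i=20 t=18 v=8: → [9,22); WM=24

4 8 17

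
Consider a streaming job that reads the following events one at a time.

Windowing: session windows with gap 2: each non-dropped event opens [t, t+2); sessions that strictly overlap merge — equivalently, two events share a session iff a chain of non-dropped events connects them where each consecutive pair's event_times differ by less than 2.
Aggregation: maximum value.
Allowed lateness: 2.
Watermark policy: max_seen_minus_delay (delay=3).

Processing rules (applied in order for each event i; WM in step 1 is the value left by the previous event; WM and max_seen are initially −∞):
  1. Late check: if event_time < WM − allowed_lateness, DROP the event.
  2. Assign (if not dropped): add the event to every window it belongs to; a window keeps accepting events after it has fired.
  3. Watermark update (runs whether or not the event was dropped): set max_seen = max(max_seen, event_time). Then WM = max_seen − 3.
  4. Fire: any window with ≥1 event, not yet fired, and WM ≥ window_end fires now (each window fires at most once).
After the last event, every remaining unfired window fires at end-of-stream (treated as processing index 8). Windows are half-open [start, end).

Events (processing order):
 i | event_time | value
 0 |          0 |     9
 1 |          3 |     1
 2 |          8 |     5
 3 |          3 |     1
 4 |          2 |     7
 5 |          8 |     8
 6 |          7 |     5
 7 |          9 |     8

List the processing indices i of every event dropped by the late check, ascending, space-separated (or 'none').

i=0 t=0 v=9: → [0,2); WM=-3
i=1 t=3 v=1: → [3,5); WM=0
i=2 t=8 v=5: → [8,10); WM=5
i=3 t=3 v=1: → [3,5); WM=5
i=4 t=2 v=7: DROP (t<5-2); WM=5
i=5 t=8 v=8: → [8,10); WM=5
i=6 t=7 v=5: → [7,10); WM=5
i=7 t=9 v=8: → [7,11); WM=6

4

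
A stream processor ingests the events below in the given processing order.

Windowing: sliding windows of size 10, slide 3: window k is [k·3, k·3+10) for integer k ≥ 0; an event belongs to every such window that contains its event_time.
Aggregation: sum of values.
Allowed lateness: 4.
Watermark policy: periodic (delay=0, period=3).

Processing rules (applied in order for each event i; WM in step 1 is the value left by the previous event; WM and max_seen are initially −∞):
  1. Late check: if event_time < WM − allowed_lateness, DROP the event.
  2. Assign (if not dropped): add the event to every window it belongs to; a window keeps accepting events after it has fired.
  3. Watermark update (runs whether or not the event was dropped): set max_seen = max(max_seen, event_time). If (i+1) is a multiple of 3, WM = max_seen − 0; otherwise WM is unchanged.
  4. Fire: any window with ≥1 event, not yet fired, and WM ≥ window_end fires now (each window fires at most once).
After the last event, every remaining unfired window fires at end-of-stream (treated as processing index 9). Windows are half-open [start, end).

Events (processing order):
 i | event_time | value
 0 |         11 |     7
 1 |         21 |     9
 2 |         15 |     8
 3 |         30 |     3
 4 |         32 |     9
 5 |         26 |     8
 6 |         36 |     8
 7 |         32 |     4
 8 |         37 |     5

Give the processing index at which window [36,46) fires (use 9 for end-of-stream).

i=0 t=11 v=7: → [9,19),[6,16),[3,13); WM=−∞
i=1 t=21 v=9: → [21,31),[18,28),[15,25),[12,22); WM=−∞
i=2 t=15 v=8: → [15,25),[12,22),[9,19),[6,16); WM=21; [3,13) fires=7 [6,16) fires=15 [9,19) fires=15
i=3 t=30 v=3: → [30,40),[27,37),[24,34),[21,31); WM=21
i=4 t=32 v=9: → [30,40),[27,37),[24,34); WM=21
i=5 t=26 v=8: → [24,34),[21,31),[18,28); WM=32; [12,22) fires=17 [15,25) fires=17 [18,28) fires=17 [21,31) fires=20
i=6 t=36 v=8: → [36,46),[33,43),[30,40),[27,37); WM=32
i=7 t=32 v=4: → [30,40),[27,37),[24,34); WM=32
i=8 t=37 v=5: → [36,46),[33,43),[30,40); WM=37; [24,34) fires=24 [27,37) fires=24

9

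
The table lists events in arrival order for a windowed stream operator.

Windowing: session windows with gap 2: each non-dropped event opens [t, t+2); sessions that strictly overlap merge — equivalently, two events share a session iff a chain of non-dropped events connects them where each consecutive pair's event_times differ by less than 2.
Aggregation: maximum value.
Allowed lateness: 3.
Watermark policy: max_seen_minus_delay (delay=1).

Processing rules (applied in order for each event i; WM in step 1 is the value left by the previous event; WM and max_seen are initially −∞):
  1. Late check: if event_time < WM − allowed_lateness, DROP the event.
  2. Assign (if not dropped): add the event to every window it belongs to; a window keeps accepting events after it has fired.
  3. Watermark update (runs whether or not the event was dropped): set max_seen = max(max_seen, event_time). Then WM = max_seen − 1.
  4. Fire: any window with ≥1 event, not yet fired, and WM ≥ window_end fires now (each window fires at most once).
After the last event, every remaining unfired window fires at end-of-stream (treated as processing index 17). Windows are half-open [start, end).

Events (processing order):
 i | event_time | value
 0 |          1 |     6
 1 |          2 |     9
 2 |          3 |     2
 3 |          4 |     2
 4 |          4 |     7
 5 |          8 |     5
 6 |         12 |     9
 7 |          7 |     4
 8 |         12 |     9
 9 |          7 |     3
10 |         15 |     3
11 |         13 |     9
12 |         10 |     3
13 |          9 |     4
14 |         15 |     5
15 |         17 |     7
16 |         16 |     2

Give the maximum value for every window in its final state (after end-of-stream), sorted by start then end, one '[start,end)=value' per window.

[1,6)=9 [8,10)=5 [12,15)=9 [15,19)=7

i=0 t=1 v=6: → [1,3); WM=0
i=1 t=2 v=9: → [1,4); WM=1
i=2 t=3 v=2: → [1,5); WM=2
i=3 t=4 v=2: → [1,6); WM=3
i=4 t=4 v=7: → [1,6); WM=3
i=5 t=8 v=5: → [8,10); WM=7
i=6 t=12 v=9: → [12,14); WM=11
i=7 t=7 v=4: DROP (t<11-3); WM=11
i=8 t=12 v=9: → [12,14); WM=11
i=9 t=7 v=3: DROP (t<11-3); WM=11
i=10 t=15 v=3: → [15,17); WM=14
i=11 t=13 v=9: → [12,15); WM=14
i=12 t=10 v=3: DROP (t<14-3); WM=14
i=13 t=9 v=4: DROP (t<14-3); WM=14
i=14 t=15 v=5: → [15,17); WM=14
i=15 t=17 v=7: → [17,19); WM=16
i=16 t=16 v=2: → [15,19); WM=16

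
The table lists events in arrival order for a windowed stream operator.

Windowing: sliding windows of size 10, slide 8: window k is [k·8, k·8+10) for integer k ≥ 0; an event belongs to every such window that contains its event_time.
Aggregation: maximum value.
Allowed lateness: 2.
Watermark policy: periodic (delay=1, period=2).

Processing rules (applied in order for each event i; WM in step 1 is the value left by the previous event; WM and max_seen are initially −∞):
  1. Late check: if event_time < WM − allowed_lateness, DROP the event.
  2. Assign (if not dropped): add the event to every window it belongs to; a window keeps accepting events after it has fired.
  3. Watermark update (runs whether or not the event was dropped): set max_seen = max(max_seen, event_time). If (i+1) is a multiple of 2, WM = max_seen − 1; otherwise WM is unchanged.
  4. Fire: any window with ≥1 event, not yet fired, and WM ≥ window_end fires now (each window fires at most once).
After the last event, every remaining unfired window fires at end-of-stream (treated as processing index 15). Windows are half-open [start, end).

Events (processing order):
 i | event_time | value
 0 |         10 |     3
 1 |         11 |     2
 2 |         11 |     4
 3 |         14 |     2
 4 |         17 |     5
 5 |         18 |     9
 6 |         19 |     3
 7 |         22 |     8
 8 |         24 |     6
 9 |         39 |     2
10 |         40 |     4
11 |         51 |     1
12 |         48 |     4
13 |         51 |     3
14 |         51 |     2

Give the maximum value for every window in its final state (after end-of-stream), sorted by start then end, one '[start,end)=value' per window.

[8,18)=5 [16,26)=9 [24,34)=6 [32,42)=4 [40,50)=4 [48,58)=4

i=0 t=10 v=3: → [8,18); WM=−∞
i=1 t=11 v=2: → [8,18); WM=10
i=2 t=11 v=4: → [8,18); WM=10
i=3 t=14 v=2: → [8,18); WM=13
i=4 t=17 v=5: → [16,26),[8,18); WM=13
i=5 t=18 v=9: → [16,26); WM=17
i=6 t=19 v=3: → [16,26); WM=17
i=7 t=22 v=8: → [16,26); WM=21; [8,18) fires=5
i=8 t=24 v=6: → [24,34),[16,26); WM=21
i=9 t=39 v=2: → [32,42); WM=38; [16,26) fires=9 [24,34) fires=6
i=10 t=40 v=4: → [40,50),[32,42); WM=38
i=11 t=51 v=1: → [48,58); WM=50; [32,42) fires=4 [40,50) fires=4
i=12 t=48 v=4: → [48,58),[40,50); WM=50
i=13 t=51 v=3: → [48,58); WM=50
i=14 t=51 v=2: → [48,58); WM=50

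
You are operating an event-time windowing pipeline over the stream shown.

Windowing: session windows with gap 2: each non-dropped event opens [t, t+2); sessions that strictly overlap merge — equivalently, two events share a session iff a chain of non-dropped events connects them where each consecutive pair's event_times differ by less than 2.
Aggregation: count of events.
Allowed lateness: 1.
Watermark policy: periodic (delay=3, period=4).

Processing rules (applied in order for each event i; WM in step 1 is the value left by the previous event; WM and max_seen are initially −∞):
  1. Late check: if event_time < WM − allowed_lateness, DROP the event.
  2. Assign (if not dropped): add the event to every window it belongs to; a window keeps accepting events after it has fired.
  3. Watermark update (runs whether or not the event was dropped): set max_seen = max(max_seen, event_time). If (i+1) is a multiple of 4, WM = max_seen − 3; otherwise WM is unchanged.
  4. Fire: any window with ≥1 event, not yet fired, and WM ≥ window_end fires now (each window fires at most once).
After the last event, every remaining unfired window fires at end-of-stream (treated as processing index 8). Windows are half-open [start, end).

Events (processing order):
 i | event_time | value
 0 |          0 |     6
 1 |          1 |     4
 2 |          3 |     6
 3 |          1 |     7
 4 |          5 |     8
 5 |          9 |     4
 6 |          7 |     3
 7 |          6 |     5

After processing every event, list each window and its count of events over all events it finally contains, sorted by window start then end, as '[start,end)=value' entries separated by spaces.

i=0 t=0 v=6: → [0,2); WM=−∞
i=1 t=1 v=4: → [0,3); WM=−∞
i=2 t=3 v=6: → [3,5); WM=−∞
i=3 t=1 v=7: → [0,3); WM=0
i=4 t=5 v=8: → [5,7); WM=0
i=5 t=9 v=4: → [9,11); WM=0
i=6 t=7 v=3: → [7,9); WM=0
i=7 t=6 v=5: → [5,9); WM=6

[0,3)=3 [3,5)=1 [5,9)=3 [9,11)=1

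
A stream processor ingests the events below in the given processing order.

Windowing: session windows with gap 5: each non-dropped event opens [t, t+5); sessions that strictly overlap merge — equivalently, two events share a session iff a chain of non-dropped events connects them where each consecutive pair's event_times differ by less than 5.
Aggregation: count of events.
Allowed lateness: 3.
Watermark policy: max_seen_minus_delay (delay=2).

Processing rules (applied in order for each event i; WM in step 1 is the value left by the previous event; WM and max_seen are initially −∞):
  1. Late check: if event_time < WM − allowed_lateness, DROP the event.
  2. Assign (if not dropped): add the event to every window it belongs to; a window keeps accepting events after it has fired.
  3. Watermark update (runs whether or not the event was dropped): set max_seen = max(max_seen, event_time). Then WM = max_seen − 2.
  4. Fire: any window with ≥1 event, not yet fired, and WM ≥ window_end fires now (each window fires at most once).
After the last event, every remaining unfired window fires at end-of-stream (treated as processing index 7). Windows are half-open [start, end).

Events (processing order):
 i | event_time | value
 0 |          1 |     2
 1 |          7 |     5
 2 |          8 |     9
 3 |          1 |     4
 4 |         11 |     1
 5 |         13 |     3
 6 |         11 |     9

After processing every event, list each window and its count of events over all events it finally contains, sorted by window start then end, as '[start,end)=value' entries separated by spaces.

[1,6)=1 [7,18)=5

i=0 t=1 v=2: → [1,6); WM=-1
i=1 t=7 v=5: → [7,12); WM=5
i=2 t=8 v=9: → [7,13); WM=6
i=3 t=1 v=4: DROP (t<6-3); WM=6
i=4 t=11 v=1: → [7,16); WM=9
i=5 t=13 v=3: → [7,18); WM=11
i=6 t=11 v=9: → [7,18); WM=11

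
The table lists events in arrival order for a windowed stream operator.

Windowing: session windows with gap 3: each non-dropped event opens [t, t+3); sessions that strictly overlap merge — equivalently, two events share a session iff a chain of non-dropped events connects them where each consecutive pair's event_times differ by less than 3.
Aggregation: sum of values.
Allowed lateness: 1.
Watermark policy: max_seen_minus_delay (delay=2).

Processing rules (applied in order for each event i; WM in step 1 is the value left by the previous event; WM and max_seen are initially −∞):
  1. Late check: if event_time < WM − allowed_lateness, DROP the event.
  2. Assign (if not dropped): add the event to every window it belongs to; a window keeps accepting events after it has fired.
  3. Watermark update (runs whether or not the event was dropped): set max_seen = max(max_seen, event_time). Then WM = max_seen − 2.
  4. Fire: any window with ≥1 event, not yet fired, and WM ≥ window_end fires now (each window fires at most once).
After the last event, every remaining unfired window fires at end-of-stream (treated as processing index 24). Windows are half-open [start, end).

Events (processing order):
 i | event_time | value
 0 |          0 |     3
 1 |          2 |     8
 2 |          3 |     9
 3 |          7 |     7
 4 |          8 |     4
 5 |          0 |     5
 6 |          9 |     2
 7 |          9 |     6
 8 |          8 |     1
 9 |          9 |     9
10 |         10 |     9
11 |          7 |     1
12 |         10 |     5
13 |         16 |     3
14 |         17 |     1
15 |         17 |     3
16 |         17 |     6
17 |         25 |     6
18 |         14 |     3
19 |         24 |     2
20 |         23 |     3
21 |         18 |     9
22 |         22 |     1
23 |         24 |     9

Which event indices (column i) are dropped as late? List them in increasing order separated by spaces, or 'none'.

i=0 t=0 v=3: → [0,3); WM=-2
i=1 t=2 v=8: → [0,5); WM=0
i=2 t=3 v=9: → [0,6); WM=1
i=3 t=7 v=7: → [7,10); WM=5
i=4 t=8 v=4: → [7,11); WM=6
i=5 t=0 v=5: DROP (t<6-1); WM=6
i=6 t=9 v=2: → [7,12); WM=7
i=7 t=9 v=6: → [7,12); WM=7
i=8 t=8 v=1: → [7,12); WM=7
i=9 t=9 v=9: → [7,12); WM=7
i=10 t=10 v=9: → [7,13); WM=8
i=11 t=7 v=1: → [7,13); WM=8
i=12 t=10 v=5: → [7,13); WM=8
i=13 t=16 v=3: → [16,19); WM=14
i=14 t=17 v=1: → [16,20); WM=15
i=15 t=17 v=3: → [16,20); WM=15
i=16 t=17 v=6: → [16,20); WM=15
i=17 t=25 v=6: → [25,28); WM=23
i=18 t=14 v=3: DROP (t<23-1); WM=23
i=19 t=24 v=2: → [24,28); WM=23
i=20 t=23 v=3: → [23,28); WM=23
i=21 t=18 v=9: DROP (t<23-1); WM=23
i=22 t=22 v=1: → [22,28); WM=23
i=23 t=24 v=9: → [22,28); WM=23

5 18 21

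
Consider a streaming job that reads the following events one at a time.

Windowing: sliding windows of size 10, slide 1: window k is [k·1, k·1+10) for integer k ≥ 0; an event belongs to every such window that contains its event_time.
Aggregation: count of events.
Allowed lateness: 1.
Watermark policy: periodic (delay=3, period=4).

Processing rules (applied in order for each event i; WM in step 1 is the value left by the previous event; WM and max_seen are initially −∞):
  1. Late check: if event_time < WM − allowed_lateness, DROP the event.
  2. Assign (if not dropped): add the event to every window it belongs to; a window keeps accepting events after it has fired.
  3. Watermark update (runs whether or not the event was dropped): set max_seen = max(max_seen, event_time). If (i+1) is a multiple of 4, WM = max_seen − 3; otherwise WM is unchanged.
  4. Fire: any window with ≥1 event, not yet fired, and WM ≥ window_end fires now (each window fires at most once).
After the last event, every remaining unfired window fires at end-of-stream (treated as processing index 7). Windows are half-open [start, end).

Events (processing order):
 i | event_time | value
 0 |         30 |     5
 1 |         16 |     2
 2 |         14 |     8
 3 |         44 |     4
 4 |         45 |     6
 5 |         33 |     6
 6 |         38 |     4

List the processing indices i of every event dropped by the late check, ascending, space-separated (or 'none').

i=0 t=30 v=5: → [30,40),[29,39),[28,38),[27,37),[26,36),[25,35),[24,34),[23,33),[22,32),[21,31); WM=−∞
i=1 t=16 v=2: → [16,26),[15,25),[14,24),[13,23),[12,22),[11,21),[10,20),[9,19),[8,18),[7,17); WM=−∞
i=2 t=14 v=8: → [14,24),[13,23),[12,22),[11,21),[10,20),[9,19),[8,18),[7,17),[6,16),[5,15); WM=−∞
i=3 t=44 v=4: → [44,54),[43,53),[42,52),[41,51),[40,50),[39,49),[38,48),[37,47),[36,46),[35,45); WM=41; [5,15) fires=1 [6,16) fires=1 [7,17) fires=2 [8,18) fires=2 [9,19) fires=2 [10,20) fires=2 [11,21) fires=2 [12,22) fires=2 [13,23) fires=2 [14,24) fires=2 [15,25) fires=1 [16,26) fires=1 [21,31) fires=1 [22,32) fires=1 [23,33) fires=1 [24,34) fires=1 [25,35) fires=1 [26,36) fires=1 [27,37) fires=1 [28,38) fires=1 [29,39) fires=1 [30,40) fires=1
i=4 t=45 v=6: → [45,55),[44,54),[43,53),[42,52),[41,51),[40,50),[39,49),[38,48),[37,47),[36,46); WM=41
i=5 t=33 v=6: DROP (t<41-1); WM=41
i=6 t=38 v=4: DROP (t<41-1); WM=41

5 6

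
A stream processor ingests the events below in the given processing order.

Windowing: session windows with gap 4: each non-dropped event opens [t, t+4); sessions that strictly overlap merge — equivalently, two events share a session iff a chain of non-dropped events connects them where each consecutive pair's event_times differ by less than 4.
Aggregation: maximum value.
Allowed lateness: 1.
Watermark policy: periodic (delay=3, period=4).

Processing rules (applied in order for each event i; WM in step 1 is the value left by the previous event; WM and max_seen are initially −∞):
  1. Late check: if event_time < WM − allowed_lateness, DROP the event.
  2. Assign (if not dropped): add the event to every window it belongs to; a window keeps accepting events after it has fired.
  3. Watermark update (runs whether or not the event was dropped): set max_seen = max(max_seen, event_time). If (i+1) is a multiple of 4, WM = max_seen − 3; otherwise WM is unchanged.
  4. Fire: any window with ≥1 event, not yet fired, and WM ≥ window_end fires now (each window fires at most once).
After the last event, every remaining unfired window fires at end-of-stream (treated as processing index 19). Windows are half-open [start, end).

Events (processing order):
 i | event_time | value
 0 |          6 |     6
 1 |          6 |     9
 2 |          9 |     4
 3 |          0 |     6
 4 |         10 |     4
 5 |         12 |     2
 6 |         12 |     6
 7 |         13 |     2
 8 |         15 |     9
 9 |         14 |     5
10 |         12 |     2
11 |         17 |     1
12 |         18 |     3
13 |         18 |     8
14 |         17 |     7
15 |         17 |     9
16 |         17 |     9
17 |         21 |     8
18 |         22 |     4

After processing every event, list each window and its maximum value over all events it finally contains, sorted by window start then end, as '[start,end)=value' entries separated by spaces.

i=0 t=6 v=6: → [6,10); WM=−∞
i=1 t=6 v=9: → [6,10); WM=−∞
i=2 t=9 v=4: → [6,13); WM=−∞
i=3 t=0 v=6: → [0,4); WM=6
i=4 t=10 v=4: → [6,14); WM=6
i=5 t=12 v=2: → [6,16); WM=6
i=6 t=12 v=6: → [6,16); WM=6
i=7 t=13 v=2: → [6,17); WM=10
i=8 t=15 v=9: → [6,19); WM=10
i=9 t=14 v=5: → [6,19); WM=10
i=10 t=12 v=2: → [6,19); WM=10
i=11 t=17 v=1: → [6,21); WM=14
i=12 t=18 v=3: → [6,22); WM=14
i=13 t=18 v=8: → [6,22); WM=14
i=14 t=17 v=7: → [6,22); WM=14
i=15 t=17 v=9: → [6,22); WM=15
i=16 t=17 v=9: → [6,22); WM=15
i=17 t=21 v=8: → [6,25); WM=15
i=18 t=22 v=4: → [6,26); WM=15

[0,4)=6 [6,26)=9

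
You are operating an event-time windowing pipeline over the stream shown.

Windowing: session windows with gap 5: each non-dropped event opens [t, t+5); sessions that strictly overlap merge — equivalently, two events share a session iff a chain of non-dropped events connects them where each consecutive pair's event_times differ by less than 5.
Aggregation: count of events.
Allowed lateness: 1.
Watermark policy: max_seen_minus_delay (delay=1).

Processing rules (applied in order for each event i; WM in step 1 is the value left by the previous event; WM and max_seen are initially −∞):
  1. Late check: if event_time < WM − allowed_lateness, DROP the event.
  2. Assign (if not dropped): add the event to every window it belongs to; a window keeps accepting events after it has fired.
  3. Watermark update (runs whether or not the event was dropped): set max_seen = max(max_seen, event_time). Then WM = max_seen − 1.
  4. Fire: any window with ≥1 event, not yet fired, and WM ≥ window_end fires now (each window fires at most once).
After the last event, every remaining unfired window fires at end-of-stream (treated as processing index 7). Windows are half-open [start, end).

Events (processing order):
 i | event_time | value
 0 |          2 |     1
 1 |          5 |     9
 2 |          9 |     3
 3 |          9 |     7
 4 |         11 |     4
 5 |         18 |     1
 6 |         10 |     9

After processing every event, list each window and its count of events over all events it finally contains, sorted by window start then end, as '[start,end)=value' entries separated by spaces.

[2,16)=5 [18,23)=1

i=0 t=2 v=1: → [2,7); WM=1
i=1 t=5 v=9: → [2,10); WM=4
i=2 t=9 v=3: → [2,14); WM=8
i=3 t=9 v=7: → [2,14); WM=8
i=4 t=11 v=4: → [2,16); WM=10
i=5 t=18 v=1: → [18,23); WM=17
i=6 t=10 v=9: DROP (t<17-1); WM=17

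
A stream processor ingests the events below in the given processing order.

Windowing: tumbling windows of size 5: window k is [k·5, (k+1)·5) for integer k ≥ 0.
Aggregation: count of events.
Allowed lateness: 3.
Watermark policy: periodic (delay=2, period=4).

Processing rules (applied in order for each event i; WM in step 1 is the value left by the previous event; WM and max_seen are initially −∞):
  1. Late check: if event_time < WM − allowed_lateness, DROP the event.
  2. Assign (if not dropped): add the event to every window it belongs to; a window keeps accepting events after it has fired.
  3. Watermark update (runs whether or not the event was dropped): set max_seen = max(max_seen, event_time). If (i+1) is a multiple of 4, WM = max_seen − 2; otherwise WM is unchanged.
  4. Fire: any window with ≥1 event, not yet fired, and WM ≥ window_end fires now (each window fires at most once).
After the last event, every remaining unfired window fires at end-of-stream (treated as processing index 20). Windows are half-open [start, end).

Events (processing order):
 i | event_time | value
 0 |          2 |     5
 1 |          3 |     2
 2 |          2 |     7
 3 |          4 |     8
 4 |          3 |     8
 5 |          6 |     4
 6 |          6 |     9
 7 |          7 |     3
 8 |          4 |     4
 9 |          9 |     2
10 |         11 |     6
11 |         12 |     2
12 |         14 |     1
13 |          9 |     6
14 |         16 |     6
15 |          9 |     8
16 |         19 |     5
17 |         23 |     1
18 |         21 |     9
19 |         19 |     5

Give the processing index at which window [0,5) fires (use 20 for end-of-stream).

i=0 t=2 v=5: → [0,5); WM=−∞
i=1 t=3 v=2: → [0,5); WM=−∞
i=2 t=2 v=7: → [0,5); WM=−∞
i=3 t=4 v=8: → [0,5); WM=2
i=4 t=3 v=8: → [0,5); WM=2
i=5 t=6 v=4: → [5,10); WM=2
i=6 t=6 v=9: → [5,10); WM=2
i=7 t=7 v=3: → [5,10); WM=5; [0,5) fires=5
i=8 t=4 v=4: → [0,5); WM=5
i=9 t=9 v=2: → [5,10); WM=5
i=10 t=11 v=6: → [10,15); WM=5
i=11 t=12 v=2: → [10,15); WM=10; [5,10) fires=4
i=12 t=14 v=1: → [10,15); WM=10
i=13 t=9 v=6: → [5,10); WM=10
i=14 t=16 v=6: → [15,20); WM=10
i=15 t=9 v=8: → [5,10); WM=14
i=16 t=19 v=5: → [15,20); WM=14
i=17 t=23 v=1: → [20,25); WM=14
i=18 t=21 v=9: → [20,25); WM=14
i=19 t=19 v=5: → [15,20); WM=21; [10,15) fires=3 [15,20) fires=3

7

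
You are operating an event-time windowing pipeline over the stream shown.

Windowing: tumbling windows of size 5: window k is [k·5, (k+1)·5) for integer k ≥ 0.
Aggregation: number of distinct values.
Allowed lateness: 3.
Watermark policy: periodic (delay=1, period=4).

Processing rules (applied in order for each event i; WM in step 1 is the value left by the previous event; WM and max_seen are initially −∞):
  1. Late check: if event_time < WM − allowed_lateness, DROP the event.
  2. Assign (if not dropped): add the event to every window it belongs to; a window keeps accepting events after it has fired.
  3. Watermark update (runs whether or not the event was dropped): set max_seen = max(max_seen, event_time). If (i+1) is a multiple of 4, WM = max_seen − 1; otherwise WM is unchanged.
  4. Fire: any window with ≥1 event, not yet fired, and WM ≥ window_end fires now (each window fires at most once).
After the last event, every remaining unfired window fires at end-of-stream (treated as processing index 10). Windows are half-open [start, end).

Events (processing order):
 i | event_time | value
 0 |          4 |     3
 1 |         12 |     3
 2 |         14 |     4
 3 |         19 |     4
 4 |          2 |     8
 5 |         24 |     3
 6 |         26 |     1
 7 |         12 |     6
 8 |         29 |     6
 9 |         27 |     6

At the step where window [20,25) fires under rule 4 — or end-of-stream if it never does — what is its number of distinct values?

1

i=0 t=4 v=3: → [0,5); WM=−∞
i=1 t=12 v=3: → [10,15); WM=−∞
i=2 t=14 v=4: → [10,15); WM=−∞
i=3 t=19 v=4: → [15,20); WM=18; [0,5) fires=1 [10,15) fires=2
i=4 t=2 v=8: DROP (t<18-3); WM=18
i=5 t=24 v=3: → [20,25); WM=18
i=6 t=26 v=1: → [25,30); WM=18
i=7 t=12 v=6: DROP (t<18-3); WM=25; [15,20) fires=1 [20,25) fires=1
i=8 t=29 v=6: → [25,30); WM=25
i=9 t=27 v=6: → [25,30); WM=25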